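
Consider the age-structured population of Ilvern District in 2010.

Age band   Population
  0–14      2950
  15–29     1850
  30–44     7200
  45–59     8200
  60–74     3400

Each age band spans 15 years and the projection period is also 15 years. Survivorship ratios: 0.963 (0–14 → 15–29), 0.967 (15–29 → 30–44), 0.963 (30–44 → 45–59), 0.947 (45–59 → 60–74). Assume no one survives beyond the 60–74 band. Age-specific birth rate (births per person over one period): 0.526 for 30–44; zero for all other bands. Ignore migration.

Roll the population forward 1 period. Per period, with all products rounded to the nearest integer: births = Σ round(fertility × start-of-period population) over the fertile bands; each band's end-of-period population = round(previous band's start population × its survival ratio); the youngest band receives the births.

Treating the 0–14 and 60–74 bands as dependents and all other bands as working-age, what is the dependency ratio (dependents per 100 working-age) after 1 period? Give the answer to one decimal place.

Call the groups 1 to 5, youngest first.
Period 1:
Births: 7200 * 0.526 = 3787
Group 2: 2950 * 0.963 = 2841
Group 3: 1850 * 0.967 = 1789
Group 4: 7200 * 0.963 = 6934
Group 5: 8200 * 0.947 = 7765
Giving 3787 / 2841 / 1789 / 6934 / 7765.
Dependents (band 0–14 + band 60–74) = 3787 + 7765 = 11552; working-age = 11564; ratio = 11552/11564 × 100 = 99.9

99.9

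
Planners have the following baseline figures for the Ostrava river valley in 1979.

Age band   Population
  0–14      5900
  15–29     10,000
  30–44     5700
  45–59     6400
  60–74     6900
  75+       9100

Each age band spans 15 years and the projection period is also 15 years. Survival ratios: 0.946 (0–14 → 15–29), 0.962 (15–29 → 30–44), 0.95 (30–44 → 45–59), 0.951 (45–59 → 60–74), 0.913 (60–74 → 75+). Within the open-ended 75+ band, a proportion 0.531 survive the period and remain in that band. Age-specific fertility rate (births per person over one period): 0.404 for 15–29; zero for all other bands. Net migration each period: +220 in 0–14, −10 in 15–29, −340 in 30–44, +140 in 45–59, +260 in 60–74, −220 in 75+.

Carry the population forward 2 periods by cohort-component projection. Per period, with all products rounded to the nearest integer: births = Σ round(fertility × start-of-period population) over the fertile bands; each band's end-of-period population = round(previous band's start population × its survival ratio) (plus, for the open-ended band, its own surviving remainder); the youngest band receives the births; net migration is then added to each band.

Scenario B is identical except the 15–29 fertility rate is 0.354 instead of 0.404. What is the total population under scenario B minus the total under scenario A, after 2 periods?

Numbering the groups 1..6 from youngest to oldest:
Period 1.
Births: 10000 × 0.404 = 4040
Group 2: 5900 × 0.946 = 5581
Group 3: 10000 × 0.962 = 9620
Group 4: 5700 × 0.95 = 5415
Group 5: 6400 × 0.951 = 6086
Group 6: 6900 × 0.913 + 9100 × 0.531 = 6300 + 4832 = 11132
Net migration: Group 1 + 220 → 4260; Group 2 − 10 → 5571; Group 3 − 340 → 9280; Group 4 + 140 → 5555; Group 5 + 260 → 6346; Group 6 − 220 → 10912
Giving 4260 / 5571 / 9280 / 5555 / 6346 / 10912.
Period 2.
Births: 5571 × 0.404 = 2251
Group 2: 4260 × 0.946 = 4030
Group 3: 5571 × 0.962 = 5359
Group 4: 9280 × 0.95 = 8816
Group 5: 5555 × 0.951 = 5283
Group 6: 6346 × 0.913 + 10912 × 0.531 = 5794 + 5794 = 11588
Net migration: Group 1 + 220 → 2471; Group 2 − 10 → 4020; Group 3 − 340 → 5019; Group 4 + 140 → 8956; Group 5 + 260 → 5543; Group 6 − 220 → 11368
Giving 2471 / 4020 / 5019 / 8956 / 5543 / 11368.
Scenario A total after 2 periods: 37377
Scenario B projection —
Period 1.
Births: 10000 × 0.354 = 3540
Group 2: 5900 × 0.946 = 5581
Group 3: 10000 × 0.962 = 9620
Group 4: 5700 × 0.95 = 5415
Group 5: 6400 × 0.951 = 6086
Group 6: 6900 × 0.913 + 9100 × 0.531 = 6300 + 4832 = 11132
Net migration: Group 1 + 220 → 3760; Group 2 − 10 → 5571; Group 3 − 340 → 9280; Group 4 + 140 → 5555; Group 5 + 260 → 6346; Group 6 − 220 → 10912
Giving 3760 / 5571 / 9280 / 5555 / 6346 / 10912.
Period 2.
Births: 5571 × 0.354 = 1972
Group 2: 3760 × 0.946 = 3557
Group 3: 5571 × 0.962 = 5359
Group 4: 9280 × 0.95 = 8816
Group 5: 5555 × 0.951 = 5283
Group 6: 6346 × 0.913 + 10912 × 0.531 = 5794 + 5794 = 11588
Net migration: Group 1 + 220 → 2192; Group 2 − 10 → 3547; Group 3 − 340 → 5019; Group 4 + 140 → 8956; Group 5 + 260 → 5543; Group 6 − 220 → 11368
Giving 2192 / 3547 / 5019 / 8956 / 5543 / 11368.
Scenario B total after 2 periods: 36625
Difference B − A = 36625 − 37377 = -752

-752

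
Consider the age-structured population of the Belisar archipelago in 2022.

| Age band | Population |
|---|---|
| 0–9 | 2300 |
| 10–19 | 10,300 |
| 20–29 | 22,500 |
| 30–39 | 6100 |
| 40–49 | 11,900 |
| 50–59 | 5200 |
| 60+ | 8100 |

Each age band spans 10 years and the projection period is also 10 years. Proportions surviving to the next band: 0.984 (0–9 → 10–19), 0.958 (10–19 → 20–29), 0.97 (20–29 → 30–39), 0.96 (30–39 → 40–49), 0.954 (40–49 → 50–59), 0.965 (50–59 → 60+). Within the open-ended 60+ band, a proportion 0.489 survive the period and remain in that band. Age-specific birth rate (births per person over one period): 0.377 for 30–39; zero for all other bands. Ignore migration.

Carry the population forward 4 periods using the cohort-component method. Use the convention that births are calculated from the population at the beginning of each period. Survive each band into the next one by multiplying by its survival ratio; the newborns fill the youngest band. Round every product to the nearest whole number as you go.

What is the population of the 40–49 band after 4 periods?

Let group 1 be 0–9 through group 7 = 60+.
Period 1.
Births: 6100 * 0.377 = 2300
Group 2: 2300 * 0.984 = 2263
Group 3: 10300 * 0.958 = 9867
Group 4: 22500 * 0.97 = 21825
Group 5: 6100 * 0.96 = 5856
Group 6: 11900 * 0.954 = 11353
Group 7: 5200 * 0.965 + 8100 * 0.489 = 5018 + 3961 = 8979
→ [2300, 2263, 9867, 21825, 5856, 11353, 8979]
Period 2.
Births: 21825 * 0.377 = 8228
Group 2: 2300 * 0.984 = 2263
Group 3: 2263 * 0.958 = 2168
Group 4: 9867 * 0.97 = 9571
Group 5: 21825 * 0.96 = 20952
Group 6: 5856 * 0.954 = 5587
Group 7: 11353 * 0.965 + 8979 * 0.489 = 10956 + 4391 = 15347
→ [8228, 2263, 2168, 9571, 20952, 5587, 15347]
Period 3.
Births: 9571 * 0.377 = 3608
Group 2: 8228 * 0.984 = 8096
Group 3: 2263 * 0.958 = 2168
Group 4: 2168 * 0.97 = 2103
Group 5: 9571 * 0.96 = 9188
Group 6: 20952 * 0.954 = 19988
Group 7: 5587 * 0.965 + 15347 * 0.489 = 5391 + 7505 = 12896
→ [3608, 8096, 2168, 2103, 9188, 19988, 12896]
Period 4.
Births: 2103 * 0.377 = 793
Group 2: 3608 * 0.984 = 3550
Group 3: 8096 * 0.958 = 7756
Group 4: 2168 * 0.97 = 2103
Group 5: 2103 * 0.96 = 2019
Group 6: 9188 * 0.954 = 8765
Group 7: 19988 * 0.965 + 12896 * 0.489 = 19288 + 6306 = 25594
→ [793, 3550, 7756, 2103, 2019, 8765, 25594]

2019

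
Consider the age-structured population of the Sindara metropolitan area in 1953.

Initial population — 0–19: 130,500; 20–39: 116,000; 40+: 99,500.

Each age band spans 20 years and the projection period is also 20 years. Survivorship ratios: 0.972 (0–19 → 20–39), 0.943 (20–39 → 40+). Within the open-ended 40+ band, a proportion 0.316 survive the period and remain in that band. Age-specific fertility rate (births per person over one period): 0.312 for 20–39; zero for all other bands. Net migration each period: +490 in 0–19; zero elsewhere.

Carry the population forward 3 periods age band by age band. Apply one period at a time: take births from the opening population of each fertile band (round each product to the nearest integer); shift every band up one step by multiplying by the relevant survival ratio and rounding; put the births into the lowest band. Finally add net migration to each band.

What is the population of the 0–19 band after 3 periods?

11614

(Groups numbered youngest = 1 to oldest = 3.)
— Period 1 —
Births: 116000 × 0.312 = 36192
Group 2: 130500 × 0.972 = 126846
Group 3: 116000 × 0.943 + 99500 × 0.316 = 109388 + 31442 = 140830
Net migration: Group 1 + 490 → 36682
End of period: [36682, 126846, 140830]
— Period 2 —
Births: 126846 × 0.312 = 39576
Group 2: 36682 × 0.972 = 35655
Group 3: 126846 × 0.943 + 140830 × 0.316 = 119616 + 44502 = 164118
Net migration: Group 1 + 490 → 40066
End of period: [40066, 35655, 164118]
— Period 3 —
Births: 35655 × 0.312 = 11124
Group 2: 40066 × 0.972 = 38944
Group 3: 35655 × 0.943 + 164118 × 0.316 = 33623 + 51861 = 85484
Net migration: Group 1 + 490 → 11614
End of period: [11614, 38944, 85484]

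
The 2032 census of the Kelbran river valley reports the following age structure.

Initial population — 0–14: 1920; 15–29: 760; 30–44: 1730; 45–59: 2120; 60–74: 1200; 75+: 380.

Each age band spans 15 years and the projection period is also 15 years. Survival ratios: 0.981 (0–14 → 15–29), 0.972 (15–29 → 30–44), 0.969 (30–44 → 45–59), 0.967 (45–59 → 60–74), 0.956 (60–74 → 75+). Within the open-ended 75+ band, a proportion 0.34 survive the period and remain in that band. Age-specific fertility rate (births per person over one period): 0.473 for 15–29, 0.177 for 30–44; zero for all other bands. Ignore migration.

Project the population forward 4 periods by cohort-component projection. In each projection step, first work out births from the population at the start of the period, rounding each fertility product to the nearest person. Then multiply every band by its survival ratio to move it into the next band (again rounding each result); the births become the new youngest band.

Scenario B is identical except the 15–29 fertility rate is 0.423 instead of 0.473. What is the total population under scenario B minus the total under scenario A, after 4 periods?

-267

Numbering the groups 1..6 from youngest to oldest:
After projecting period 1:
Births: 760 × 0.473 = 359  |  1730 × 0.177 = 306 → total 665
Group 2: 1920 × 0.981 = 1884
Group 3: 760 × 0.972 = 739
Group 4: 1730 × 0.969 = 1676
Group 5: 2120 × 0.967 = 2050
Group 6: 1200 × 0.956 + 380 × 0.34 = 1147 + 129 = 1276
Population now: 0–14=665, 15–29=1884, 30–44=739, 45–59=1676, 60–74=2050, 75+=1276
After projecting period 2:
Births: 1884 × 0.473 = 891  |  739 × 0.177 = 131 → total 1022
Group 2: 665 × 0.981 = 652
Group 3: 1884 × 0.972 = 1831
Group 4: 739 × 0.969 = 716
Group 5: 1676 × 0.967 = 1621
Group 6: 2050 × 0.956 + 1276 × 0.34 = 1960 + 434 = 2394
Population now: 0–14=1022, 15–29=652, 30–44=1831, 45–59=716, 60–74=1621, 75+=2394
After projecting period 3:
Births: 652 × 0.473 = 308  |  1831 × 0.177 = 324 → total 632
Group 2: 1022 × 0.981 = 1003
Group 3: 652 × 0.972 = 634
Group 4: 1831 × 0.969 = 1774
Group 5: 716 × 0.967 = 692
Group 6: 1621 × 0.956 + 2394 × 0.34 = 1550 + 814 = 2364
Population now: 0–14=632, 15–29=1003, 30–44=634, 45–59=1774, 60–74=692, 75+=2364
After projecting period 4:
Births: 1003 × 0.473 = 474  |  634 × 0.177 = 112 → total 586
Group 2: 632 × 0.981 = 620
Group 3: 1003 × 0.972 = 975
Group 4: 634 × 0.969 = 614
Group 5: 1774 × 0.967 = 1715
Group 6: 692 × 0.956 + 2364 × 0.34 = 662 + 804 = 1466
Population now: 0–14=586, 15–29=620, 30–44=975, 45–59=614, 60–74=1715, 75+=1466
Scenario A total after 4 periods: 5976
Scenario B projection —
After projecting period 1:
Births: 760 × 0.423 = 321  |  1730 × 0.177 = 306 → total 627
Group 2: 1920 × 0.981 = 1884
Group 3: 760 × 0.972 = 739
Group 4: 1730 × 0.969 = 1676
Group 5: 2120 × 0.967 = 2050
Group 6: 1200 × 0.956 + 380 × 0.34 = 1147 + 129 = 1276
Population now: 0–14=627, 15–29=1884, 30–44=739, 45–59=1676, 60–74=2050, 75+=1276
After projecting period 2:
Births: 1884 × 0.423 = 797  |  739 × 0.177 = 131 → total 928
Group 2: 627 × 0.981 = 615
Group 3: 1884 × 0.972 = 1831
Group 4: 739 × 0.969 = 716
Group 5: 1676 × 0.967 = 1621
Group 6: 2050 × 0.956 + 1276 × 0.34 = 1960 + 434 = 2394
Population now: 0–14=928, 15–29=615, 30–44=1831, 45–59=716, 60–74=1621, 75+=2394
After projecting period 3:
Births: 615 × 0.423 = 260  |  1831 × 0.177 = 324 → total 584
Group 2: 928 × 0.981 = 910
Group 3: 615 × 0.972 = 598
Group 4: 1831 × 0.969 = 1774
Group 5: 716 × 0.967 = 692
Group 6: 1621 × 0.956 + 2394 × 0.34 = 1550 + 814 = 2364
Population now: 0–14=584, 15–29=910, 30–44=598, 45–59=1774, 60–74=692, 75+=2364
After projecting period 4:
Births: 910 × 0.423 = 385  |  598 × 0.177 = 106 → total 491
Group 2: 584 × 0.981 = 573
Group 3: 910 × 0.972 = 885
Group 4: 598 × 0.969 = 579
Group 5: 1774 × 0.967 = 1715
Group 6: 692 × 0.956 + 2364 × 0.34 = 662 + 804 = 1466
Population now: 0–14=491, 15–29=573, 30–44=885, 45–59=579, 60–74=1715, 75+=1466
Scenario B total after 4 periods: 5709
Difference B − A = 5709 − 5976 = -267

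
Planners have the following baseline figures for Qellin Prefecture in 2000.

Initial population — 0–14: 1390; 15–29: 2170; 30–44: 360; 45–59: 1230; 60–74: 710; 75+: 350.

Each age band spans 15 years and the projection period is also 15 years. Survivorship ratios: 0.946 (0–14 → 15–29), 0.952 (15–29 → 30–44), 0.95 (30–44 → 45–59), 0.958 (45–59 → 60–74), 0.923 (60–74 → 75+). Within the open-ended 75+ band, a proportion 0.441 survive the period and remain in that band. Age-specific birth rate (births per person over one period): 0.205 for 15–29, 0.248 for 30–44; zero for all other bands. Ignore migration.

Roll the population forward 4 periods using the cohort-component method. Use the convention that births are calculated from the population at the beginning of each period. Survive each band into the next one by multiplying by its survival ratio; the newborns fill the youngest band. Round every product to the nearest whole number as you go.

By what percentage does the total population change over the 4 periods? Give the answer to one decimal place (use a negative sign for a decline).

[period 1]
Births: 2170 * 0.205 = 445  |  360 * 0.248 = 89 ⇒ total 534
15–29: 1390 * 0.946 = 1315
30–44: 2170 * 0.952 = 2066
45–59: 360 * 0.95 = 342
60–74: 1230 * 0.958 = 1178
75+: 710 * 0.923 + 350 * 0.441 = 655 + 154 = 809
End of period: [534, 1315, 2066, 342, 1178, 809]
[period 2]
Births: 1315 * 0.205 = 270  |  2066 * 0.248 = 512 ⇒ total 782
15–29: 534 * 0.946 = 505
30–44: 1315 * 0.952 = 1252
45–59: 2066 * 0.95 = 1963
60–74: 342 * 0.958 = 328
75+: 1178 * 0.923 + 809 * 0.441 = 1087 + 357 = 1444
End of period: [782, 505, 1252, 1963, 328, 1444]
[period 3]
Births: 505 * 0.205 = 104  |  1252 * 0.248 = 310 ⇒ total 414
15–29: 782 * 0.946 = 740
30–44: 505 * 0.952 = 481
45–59: 1252 * 0.95 = 1189
60–74: 1963 * 0.958 = 1881
75+: 328 * 0.923 + 1444 * 0.441 = 303 + 637 = 940
End of period: [414, 740, 481, 1189, 1881, 940]
[period 4]
Births: 740 * 0.205 = 152  |  481 * 0.248 = 119 ⇒ total 271
15–29: 414 * 0.946 = 392
30–44: 740 * 0.952 = 704
45–59: 481 * 0.95 = 457
60–74: 1189 * 0.958 = 1139
75+: 1881 * 0.923 + 940 * 0.441 = 1736 + 415 = 2151
End of period: [271, 392, 704, 457, 1139, 2151]
Total: 6210 → 5114; change = -1096; percentage change = -17.6%

-17.6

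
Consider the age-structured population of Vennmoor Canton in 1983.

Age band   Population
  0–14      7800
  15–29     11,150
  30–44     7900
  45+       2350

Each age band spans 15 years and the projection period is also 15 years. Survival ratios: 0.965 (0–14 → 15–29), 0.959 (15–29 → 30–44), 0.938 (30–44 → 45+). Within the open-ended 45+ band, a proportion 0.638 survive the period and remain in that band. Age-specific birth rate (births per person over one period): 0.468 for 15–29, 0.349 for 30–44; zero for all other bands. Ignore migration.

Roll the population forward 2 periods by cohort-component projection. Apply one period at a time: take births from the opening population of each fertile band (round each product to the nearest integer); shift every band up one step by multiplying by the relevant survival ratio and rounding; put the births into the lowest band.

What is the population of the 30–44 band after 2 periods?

7218

(Bands numbered youngest = 1 to oldest = 4.)
— Period 1 —
Births: 11150 × 0.468 = 5218, 7900 × 0.349 = 2757 ⇒ total 7975
Band 2: 7800 × 0.965 = 7527
Band 3: 11150 × 0.959 = 10693
Band 4: 7900 × 0.938 + 2350 × 0.638 = 7410 + 1499 = 8909
→ [7975, 7527, 10693, 8909]
— Period 2 —
Births: 7527 × 0.468 = 3523, 10693 × 0.349 = 3732 ⇒ total 7255
Band 2: 7975 × 0.965 = 7696
Band 3: 7527 × 0.959 = 7218
Band 4: 10693 × 0.938 + 8909 × 0.638 = 10030 + 5684 = 15714
→ [7255, 7696, 7218, 15714]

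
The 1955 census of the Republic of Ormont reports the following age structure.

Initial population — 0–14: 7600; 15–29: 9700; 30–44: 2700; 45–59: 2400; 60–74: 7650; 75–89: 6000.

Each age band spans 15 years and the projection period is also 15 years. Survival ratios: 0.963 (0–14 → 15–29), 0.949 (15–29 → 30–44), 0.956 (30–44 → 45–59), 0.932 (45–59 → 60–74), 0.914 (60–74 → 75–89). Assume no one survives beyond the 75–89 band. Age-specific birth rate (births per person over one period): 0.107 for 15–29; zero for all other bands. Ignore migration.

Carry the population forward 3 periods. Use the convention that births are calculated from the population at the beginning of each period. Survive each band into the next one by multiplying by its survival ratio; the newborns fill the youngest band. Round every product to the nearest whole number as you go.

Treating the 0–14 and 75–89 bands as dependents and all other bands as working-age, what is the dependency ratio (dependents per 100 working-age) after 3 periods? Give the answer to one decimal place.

Period 1:
Births: 9700 * 0.107 = 1038
15–29: 7600 * 0.963 = 7319
30–44: 9700 * 0.949 = 9205
45–59: 2700 * 0.956 = 2581
60–74: 2400 * 0.932 = 2237
75–89: 7650 * 0.914 = 6992
Population now: 0–14=1038, 15–29=7319, 30–44=9205, 45–59=2581, 60–74=2237, 75–89=6992
Period 2:
Births: 7319 * 0.107 = 783
15–29: 1038 * 0.963 = 1000
30–44: 7319 * 0.949 = 6946
45–59: 9205 * 0.956 = 8800
60–74: 2581 * 0.932 = 2405
75–89: 2237 * 0.914 = 2045
Population now: 0–14=783, 15–29=1000, 30–44=6946, 45–59=8800, 60–74=2405, 75–89=2045
Period 3:
Births: 1000 * 0.107 = 107
15–29: 783 * 0.963 = 754
30–44: 1000 * 0.949 = 949
45–59: 6946 * 0.956 = 6640
60–74: 8800 * 0.932 = 8202
75–89: 2405 * 0.914 = 2198
Population now: 0–14=107, 15–29=754, 30–44=949, 45–59=6640, 60–74=8202, 75–89=2198
Dependents (band 0–14 + band 75–89) = 107 + 2198 = 2305; working-age = 16545; ratio = 2305/16545 × 100 = 13.9

13.9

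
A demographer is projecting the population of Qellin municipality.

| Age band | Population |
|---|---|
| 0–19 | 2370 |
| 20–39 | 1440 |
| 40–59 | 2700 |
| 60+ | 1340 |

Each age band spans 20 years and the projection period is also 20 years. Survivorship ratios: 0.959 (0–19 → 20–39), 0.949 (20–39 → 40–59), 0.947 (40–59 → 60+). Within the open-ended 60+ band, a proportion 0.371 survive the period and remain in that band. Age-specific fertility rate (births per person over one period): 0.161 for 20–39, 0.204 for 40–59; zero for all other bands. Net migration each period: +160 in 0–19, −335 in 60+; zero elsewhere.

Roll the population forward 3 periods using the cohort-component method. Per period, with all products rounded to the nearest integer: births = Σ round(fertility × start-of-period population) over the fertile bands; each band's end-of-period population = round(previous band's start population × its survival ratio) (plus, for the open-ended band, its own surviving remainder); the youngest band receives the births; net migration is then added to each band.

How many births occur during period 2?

Call the bands 1 to 4, youngest first.
Period 1.
Births: 1440 × 0.161 = 232, 2700 × 0.204 = 551 → 783
Band 2: 2370 × 0.959 = 2273
Band 3: 1440 × 0.949 = 1367
Band 4: 2700 × 0.947 + 1340 × 0.371 = 2557 + 497 = 3054
Net migration: Band 1 + 160 → 943; Band 4 − 335 → 2719
Giving 943 / 2273 / 1367 / 2719.
Period 2.
Births: 2273 × 0.161 = 366, 1367 × 0.204 = 279 → 645
Band 2: 943 × 0.959 = 904
Band 3: 2273 × 0.949 = 2157
Band 4: 1367 × 0.947 + 2719 × 0.371 = 1295 + 1009 = 2304
Net migration: Band 1 + 160 → 805; Band 4 − 335 → 1969
Giving 805 / 904 / 2157 / 1969.

645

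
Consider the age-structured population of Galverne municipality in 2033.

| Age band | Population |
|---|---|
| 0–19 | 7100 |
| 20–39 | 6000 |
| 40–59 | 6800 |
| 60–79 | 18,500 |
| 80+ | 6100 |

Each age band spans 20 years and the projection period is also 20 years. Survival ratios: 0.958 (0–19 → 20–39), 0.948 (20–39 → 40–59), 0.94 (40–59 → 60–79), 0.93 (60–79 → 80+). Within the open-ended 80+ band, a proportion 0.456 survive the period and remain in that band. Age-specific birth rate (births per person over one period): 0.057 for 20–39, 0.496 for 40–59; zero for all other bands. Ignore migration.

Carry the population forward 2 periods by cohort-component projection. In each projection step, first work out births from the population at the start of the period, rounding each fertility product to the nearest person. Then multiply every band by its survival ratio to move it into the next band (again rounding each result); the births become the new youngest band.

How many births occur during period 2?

Period 1.
Births: 6000 × 0.057 = 342  |  6800 × 0.496 = 3373 — total 3715
20–39: 7100 × 0.958 = 6802
40–59: 6000 × 0.948 = 5688
60–79: 6800 × 0.94 = 6392
80+: 18500 × 0.93 + 6100 × 0.456 = 17205 + 2782 = 19987
Giving 3715 / 6802 / 5688 / 6392 / 19987.
Period 2.
Births: 6802 × 0.057 = 388  |  5688 × 0.496 = 2821 — total 3209
20–39: 3715 × 0.958 = 3559
40–59: 6802 × 0.948 = 6448
60–79: 5688 × 0.94 = 5347
80+: 6392 × 0.93 + 19987 × 0.456 = 5945 + 9114 = 15059
Giving 3209 / 3559 / 6448 / 5347 / 15059.

3209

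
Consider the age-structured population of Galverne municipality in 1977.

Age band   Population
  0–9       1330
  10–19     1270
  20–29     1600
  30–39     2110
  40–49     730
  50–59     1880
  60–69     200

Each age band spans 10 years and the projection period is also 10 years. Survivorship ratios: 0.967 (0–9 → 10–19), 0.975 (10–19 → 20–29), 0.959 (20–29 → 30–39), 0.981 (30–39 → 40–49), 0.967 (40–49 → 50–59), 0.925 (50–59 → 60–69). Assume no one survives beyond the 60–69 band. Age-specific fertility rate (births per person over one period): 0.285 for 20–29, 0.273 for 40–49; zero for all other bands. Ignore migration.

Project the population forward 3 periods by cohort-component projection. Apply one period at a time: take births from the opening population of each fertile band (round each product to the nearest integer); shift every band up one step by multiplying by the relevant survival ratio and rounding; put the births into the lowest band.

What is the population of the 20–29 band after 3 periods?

617

Call the bands 1 to 7, youngest first.
Period 1.
Births: 1600 × 0.285 = 456  |  730 × 0.273 = 199 ⇒ total 655
Band 2: 1330 × 0.967 = 1286
Band 3: 1270 × 0.975 = 1238
Band 4: 1600 × 0.959 = 1534
Band 5: 2110 × 0.981 = 2070
Band 6: 730 × 0.967 = 706
Band 7: 1880 × 0.925 = 1739
→ [655, 1286, 1238, 1534, 2070, 706, 1739]
Period 2.
Births: 1238 × 0.285 = 353  |  2070 × 0.273 = 565 ⇒ total 918
Band 2: 655 × 0.967 = 633
Band 3: 1286 × 0.975 = 1254
Band 4: 1238 × 0.959 = 1187
Band 5: 1534 × 0.981 = 1505
Band 6: 2070 × 0.967 = 2002
Band 7: 706 × 0.925 = 653
→ [918, 633, 1254, 1187, 1505, 2002, 653]
Period 3.
Births: 1254 × 0.285 = 357  |  1505 × 0.273 = 411 ⇒ total 768
Band 2: 918 × 0.967 = 888
Band 3: 633 × 0.975 = 617
Band 4: 1254 × 0.959 = 1203
Band 5: 1187 × 0.981 = 1164
Band 6: 1505 × 0.967 = 1455
Band 7: 2002 × 0.925 = 1852
→ [768, 888, 617, 1203, 1164, 1455, 1852]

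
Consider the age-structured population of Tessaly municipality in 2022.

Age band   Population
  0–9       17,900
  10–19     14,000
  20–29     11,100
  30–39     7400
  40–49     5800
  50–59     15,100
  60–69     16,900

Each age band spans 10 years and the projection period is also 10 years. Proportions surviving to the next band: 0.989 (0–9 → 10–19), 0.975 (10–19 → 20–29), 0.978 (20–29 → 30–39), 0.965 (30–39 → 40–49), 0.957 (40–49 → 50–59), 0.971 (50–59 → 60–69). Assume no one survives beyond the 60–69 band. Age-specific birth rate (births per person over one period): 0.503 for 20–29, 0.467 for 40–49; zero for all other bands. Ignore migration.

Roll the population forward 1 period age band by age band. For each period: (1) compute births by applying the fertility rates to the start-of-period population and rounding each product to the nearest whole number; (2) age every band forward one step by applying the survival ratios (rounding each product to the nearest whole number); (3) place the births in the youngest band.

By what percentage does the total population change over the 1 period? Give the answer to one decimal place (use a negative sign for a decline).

Numbering the bands 1..7 from youngest to oldest:
— Period 1 —
Births: 11100 × 0.503 = 5583 ; 5800 × 0.467 = 2709 → total 8292
Band 2: 17900 × 0.989 = 17703
Band 3: 14000 × 0.975 = 13650
Band 4: 11100 × 0.978 = 10856
Band 5: 7400 × 0.965 = 7141
Band 6: 5800 × 0.957 = 5551
Band 7: 15100 × 0.971 = 14662
End of period: [8292, 17703, 13650, 10856, 7141, 5551, 14662]
Total: 88200 → 77855; change = -10345; percentage change = -11.7%

-11.7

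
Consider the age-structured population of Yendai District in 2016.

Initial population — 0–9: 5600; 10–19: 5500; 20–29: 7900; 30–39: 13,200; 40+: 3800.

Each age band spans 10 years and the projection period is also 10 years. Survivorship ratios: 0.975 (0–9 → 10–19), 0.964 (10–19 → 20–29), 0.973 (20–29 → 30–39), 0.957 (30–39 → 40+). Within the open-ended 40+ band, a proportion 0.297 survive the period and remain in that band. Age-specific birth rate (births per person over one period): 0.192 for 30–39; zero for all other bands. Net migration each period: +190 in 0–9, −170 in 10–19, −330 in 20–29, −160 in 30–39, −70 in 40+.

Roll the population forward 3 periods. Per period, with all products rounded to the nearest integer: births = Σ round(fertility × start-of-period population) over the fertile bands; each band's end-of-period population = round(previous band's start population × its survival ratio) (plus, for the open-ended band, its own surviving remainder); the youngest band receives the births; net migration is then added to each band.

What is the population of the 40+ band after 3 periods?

— Period 1 —
Births: 13200 × 0.192 = 2534
10–19: 5600 × 0.975 = 5460
20–29: 5500 × 0.964 = 5302
30–39: 7900 × 0.973 = 7687
40+: 13200 × 0.957 + 3800 × 0.297 = 12632 + 1129 = 13761
Net migration: 0–9 + 190 → 2724; 10–19 − 170 → 5290; 20–29 − 330 → 4972; 30–39 − 160 → 7527; 40+ − 70 → 13691
Giving 2724 / 5290 / 4972 / 7527 / 13691.
— Period 2 —
Births: 7527 × 0.192 = 1445
10–19: 2724 × 0.975 = 2656
20–29: 5290 × 0.964 = 5100
30–39: 4972 × 0.973 = 4838
40+: 7527 × 0.957 + 13691 × 0.297 = 7203 + 4066 = 11269
Net migration: 0–9 + 190 → 1635; 10–19 − 170 → 2486; 20–29 − 330 → 4770; 30–39 − 160 → 4678; 40+ − 70 → 11199
Giving 1635 / 2486 / 4770 / 4678 / 11199.
— Period 3 —
Births: 4678 × 0.192 = 898
10–19: 1635 × 0.975 = 1594
20–29: 2486 × 0.964 = 2397
30–39: 4770 × 0.973 = 4641
40+: 4678 × 0.957 + 11199 × 0.297 = 4477 + 3326 = 7803
Net migration: 0–9 + 190 → 1088; 10–19 − 170 → 1424; 20–29 − 330 → 2067; 30–39 − 160 → 4481; 40+ − 70 → 7733
Giving 1088 / 1424 / 2067 / 4481 / 7733.

7733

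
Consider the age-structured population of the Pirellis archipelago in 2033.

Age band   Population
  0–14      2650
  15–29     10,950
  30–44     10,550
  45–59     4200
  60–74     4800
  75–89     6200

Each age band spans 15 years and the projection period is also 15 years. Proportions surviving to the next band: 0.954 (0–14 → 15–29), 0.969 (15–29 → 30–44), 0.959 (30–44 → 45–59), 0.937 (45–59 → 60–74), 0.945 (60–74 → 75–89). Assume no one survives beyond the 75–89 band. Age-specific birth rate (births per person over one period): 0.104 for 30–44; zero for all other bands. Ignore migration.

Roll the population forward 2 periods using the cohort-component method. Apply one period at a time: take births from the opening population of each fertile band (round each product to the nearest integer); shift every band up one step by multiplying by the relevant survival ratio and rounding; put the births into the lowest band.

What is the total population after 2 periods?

(Groups numbered youngest = 1 to oldest = 6.)
Period 1:
Births: 10550 * 0.104 = 1097
Group 2: 2650 * 0.954 = 2528
Group 3: 10950 * 0.969 = 10611
Group 4: 10550 * 0.959 = 10117
Group 5: 4200 * 0.937 = 3935
Group 6: 4800 * 0.945 = 4536
→ [1097, 2528, 10611, 10117, 3935, 4536]
Period 2:
Births: 10611 * 0.104 = 1104
Group 2: 1097 * 0.954 = 1047
Group 3: 2528 * 0.969 = 2450
Group 4: 10611 * 0.959 = 10176
Group 5: 10117 * 0.937 = 9480
Group 6: 3935 * 0.945 = 3719
→ [1104, 1047, 2450, 10176, 9480, 3719]
Total after period 2: 1104 + 1047 + 2450 + 10176 + 9480 + 3719 = 27976

27976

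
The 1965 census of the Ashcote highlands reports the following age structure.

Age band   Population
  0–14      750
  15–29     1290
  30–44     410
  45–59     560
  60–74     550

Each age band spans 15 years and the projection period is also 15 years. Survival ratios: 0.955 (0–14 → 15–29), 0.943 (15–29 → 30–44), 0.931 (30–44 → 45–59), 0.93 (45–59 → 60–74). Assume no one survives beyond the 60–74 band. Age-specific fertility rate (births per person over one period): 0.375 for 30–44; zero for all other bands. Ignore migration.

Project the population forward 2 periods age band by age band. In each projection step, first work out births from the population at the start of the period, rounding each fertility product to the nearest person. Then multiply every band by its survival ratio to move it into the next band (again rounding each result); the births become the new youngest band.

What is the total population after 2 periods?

Period 1:
Births: 410 * 0.375 = 154
15–29: 750 * 0.955 = 716
30–44: 1290 * 0.943 = 1216
45–59: 410 * 0.931 = 382
60–74: 560 * 0.93 = 521
End of period: [154, 716, 1216, 382, 521]
Period 2:
Births: 1216 * 0.375 = 456
15–29: 154 * 0.955 = 147
30–44: 716 * 0.943 = 675
45–59: 1216 * 0.931 = 1132
60–74: 382 * 0.93 = 355
End of period: [456, 147, 675, 1132, 355]
Total after period 2: 456 + 147 + 675 + 1132 + 355 = 2765

2765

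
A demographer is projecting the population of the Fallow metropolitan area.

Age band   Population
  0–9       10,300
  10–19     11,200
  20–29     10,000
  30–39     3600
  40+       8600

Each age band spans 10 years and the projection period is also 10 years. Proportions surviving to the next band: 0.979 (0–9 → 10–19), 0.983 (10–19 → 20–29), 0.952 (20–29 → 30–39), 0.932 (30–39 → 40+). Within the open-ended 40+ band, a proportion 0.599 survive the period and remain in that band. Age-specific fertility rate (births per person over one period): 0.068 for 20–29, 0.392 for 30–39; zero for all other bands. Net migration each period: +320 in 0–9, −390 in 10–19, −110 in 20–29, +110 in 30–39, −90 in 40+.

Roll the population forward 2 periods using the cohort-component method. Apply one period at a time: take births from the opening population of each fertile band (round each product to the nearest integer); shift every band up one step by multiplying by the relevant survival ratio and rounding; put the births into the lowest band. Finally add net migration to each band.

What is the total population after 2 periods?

40638

Let group 1 be 0–9 through group 5 = 40+.
After projecting period 1:
Births: 10000 × 0.068 = 680, 3600 × 0.392 = 1411 → total 2091
Group 2: 10300 × 0.979 = 10084
Group 3: 11200 × 0.983 = 11010
Group 4: 10000 × 0.952 = 9520
Group 5: 3600 × 0.932 + 8600 × 0.599 = 3355 + 5151 = 8506
Net migration: Group 1 + 320 → 2411; Group 2 − 390 → 9694; Group 3 − 110 → 10900; Group 4 + 110 → 9630; Group 5 − 90 → 8416
Giving 2411 / 9694 / 10900 / 9630 / 8416.
After projecting period 2:
Births: 10900 × 0.068 = 741, 9630 × 0.392 = 3775 → total 4516
Group 2: 2411 × 0.979 = 2360
Group 3: 9694 × 0.983 = 9529
Group 4: 10900 × 0.952 = 10377
Group 5: 9630 × 0.932 + 8416 × 0.599 = 8975 + 5041 = 14016
Net migration: Group 1 + 320 → 4836; Group 2 − 390 → 1970; Group 3 − 110 → 9419; Group 4 + 110 → 10487; Group 5 − 90 → 13926
Giving 4836 / 1970 / 9419 / 10487 / 13926.
Total after period 2: 4836 + 1970 + 9419 + 10487 + 13926 = 40638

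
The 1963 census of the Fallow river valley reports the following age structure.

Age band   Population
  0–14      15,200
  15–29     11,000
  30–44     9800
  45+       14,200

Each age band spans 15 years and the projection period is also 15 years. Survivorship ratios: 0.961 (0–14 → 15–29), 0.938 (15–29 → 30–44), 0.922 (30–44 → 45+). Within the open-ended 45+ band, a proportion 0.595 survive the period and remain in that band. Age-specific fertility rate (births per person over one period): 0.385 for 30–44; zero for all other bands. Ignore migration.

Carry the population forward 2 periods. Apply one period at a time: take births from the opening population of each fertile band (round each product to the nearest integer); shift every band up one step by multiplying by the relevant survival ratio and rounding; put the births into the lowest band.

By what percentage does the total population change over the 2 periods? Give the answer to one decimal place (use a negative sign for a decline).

-17.9

[period 1]
Births: 9800 × 0.385 = 3773
15–29: 15200 × 0.961 = 14607
30–44: 11000 × 0.938 = 10318
45+: 9800 × 0.922 + 14200 × 0.595 = 9036 + 8449 = 17485
→ [3773, 14607, 10318, 17485]
[period 2]
Births: 10318 × 0.385 = 3972
15–29: 3773 × 0.961 = 3626
30–44: 14607 × 0.938 = 13701
45+: 10318 × 0.922 + 17485 × 0.595 = 9513 + 10404 = 19917
→ [3972, 3626, 13701, 19917]
Total: 50200 → 41216; change = -8984; percentage change = -17.9%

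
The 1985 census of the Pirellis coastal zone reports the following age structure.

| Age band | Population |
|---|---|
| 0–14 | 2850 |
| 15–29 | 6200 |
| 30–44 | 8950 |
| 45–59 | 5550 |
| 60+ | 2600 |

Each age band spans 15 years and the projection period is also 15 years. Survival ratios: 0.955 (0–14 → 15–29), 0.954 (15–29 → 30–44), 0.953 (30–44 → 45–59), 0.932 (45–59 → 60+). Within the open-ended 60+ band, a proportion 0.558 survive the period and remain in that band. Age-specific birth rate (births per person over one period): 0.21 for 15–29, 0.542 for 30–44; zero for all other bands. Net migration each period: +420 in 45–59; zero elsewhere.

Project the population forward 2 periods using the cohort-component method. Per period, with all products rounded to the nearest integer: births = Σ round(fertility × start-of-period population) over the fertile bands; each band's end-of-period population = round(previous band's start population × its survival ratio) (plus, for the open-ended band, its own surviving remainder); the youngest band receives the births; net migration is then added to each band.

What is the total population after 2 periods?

30344

— Period 1 —
Births: 6200 × 0.21 = 1302 ; 8950 × 0.542 = 4851 ⇒ total 6153
15–29: 2850 × 0.955 = 2722
30–44: 6200 × 0.954 = 5915
45–59: 8950 × 0.953 = 8529
60+: 5550 × 0.932 + 2600 × 0.558 = 5173 + 1451 = 6624
Net migration: 45–59 + 420 → 8949
End of period: [6153, 2722, 5915, 8949, 6624]
— Period 2 —
Births: 2722 × 0.21 = 572 ; 5915 × 0.542 = 3206 ⇒ total 3778
15–29: 6153 × 0.955 = 5876
30–44: 2722 × 0.954 = 2597
45–59: 5915 × 0.953 = 5637
60+: 8949 × 0.932 + 6624 × 0.558 = 8340 + 3696 = 12036
Net migration: 45–59 + 420 → 6057
End of period: [3778, 5876, 2597, 6057, 12036]
Total after period 2: 3778 + 5876 + 2597 + 6057 + 12036 = 30344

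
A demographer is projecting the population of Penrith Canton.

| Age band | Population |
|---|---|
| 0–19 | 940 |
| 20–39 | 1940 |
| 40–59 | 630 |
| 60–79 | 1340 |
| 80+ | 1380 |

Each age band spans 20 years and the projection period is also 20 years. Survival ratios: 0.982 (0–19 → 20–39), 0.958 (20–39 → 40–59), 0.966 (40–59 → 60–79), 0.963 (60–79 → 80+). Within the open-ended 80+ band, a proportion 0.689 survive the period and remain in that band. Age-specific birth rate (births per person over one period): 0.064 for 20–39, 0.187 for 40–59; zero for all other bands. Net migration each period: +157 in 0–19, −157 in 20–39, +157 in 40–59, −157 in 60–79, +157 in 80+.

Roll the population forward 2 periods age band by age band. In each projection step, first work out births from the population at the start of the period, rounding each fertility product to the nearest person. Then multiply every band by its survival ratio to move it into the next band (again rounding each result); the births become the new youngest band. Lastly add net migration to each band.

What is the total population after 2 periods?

After projecting period 1:
Births: 1940 * 0.064 = 124 ; 630 * 0.187 = 118 — total 242
20–39: 940 * 0.982 = 923
40–59: 1940 * 0.958 = 1859
60–79: 630 * 0.966 = 609
80+: 1340 * 0.963 + 1380 * 0.689 = 1290 + 951 = 2241
Net migration: 0–19 + 157 → 399; 20–39 − 157 → 766; 40–59 + 157 → 2016; 60–79 − 157 → 452; 80+ + 157 → 2398
→ [399, 766, 2016, 452, 2398]
After projecting period 2:
Births: 766 * 0.064 = 49 ; 2016 * 0.187 = 377 — total 426
20–39: 399 * 0.982 = 392
40–59: 766 * 0.958 = 734
60–79: 2016 * 0.966 = 1947
80+: 452 * 0.963 + 2398 * 0.689 = 435 + 1652 = 2087
Net migration: 0–19 + 157 → 583; 20–39 − 157 → 235; 40–59 + 157 → 891; 60–79 − 157 → 1790; 80+ + 157 → 2244
→ [583, 235, 891, 1790, 2244]
Total after period 2: 583 + 235 + 891 + 1790 + 2244 = 5743

5743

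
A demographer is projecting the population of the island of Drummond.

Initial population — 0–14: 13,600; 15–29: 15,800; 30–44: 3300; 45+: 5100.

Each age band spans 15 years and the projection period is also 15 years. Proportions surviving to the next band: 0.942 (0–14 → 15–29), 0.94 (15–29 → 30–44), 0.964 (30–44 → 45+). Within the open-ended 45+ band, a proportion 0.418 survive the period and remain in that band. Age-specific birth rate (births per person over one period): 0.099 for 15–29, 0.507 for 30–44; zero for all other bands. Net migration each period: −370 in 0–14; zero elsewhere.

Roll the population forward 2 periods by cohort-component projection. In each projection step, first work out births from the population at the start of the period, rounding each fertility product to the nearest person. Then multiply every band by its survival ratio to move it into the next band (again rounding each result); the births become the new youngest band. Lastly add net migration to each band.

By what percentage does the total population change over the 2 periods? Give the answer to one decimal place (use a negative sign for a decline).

5.1

[period 1]
Births: 15800 * 0.099 = 1564, 3300 * 0.507 = 1673 → total 3237
15–29: 13600 * 0.942 = 12811
30–44: 15800 * 0.94 = 14852
45+: 3300 * 0.964 + 5100 * 0.418 = 3181 + 2132 = 5313
Net migration: 0–14 − 370 → 2867
End of period: [2867, 12811, 14852, 5313]
[period 2]
Births: 12811 * 0.099 = 1268, 14852 * 0.507 = 7530 → total 8798
15–29: 2867 * 0.942 = 2701
30–44: 12811 * 0.94 = 12042
45+: 14852 * 0.964 + 5313 * 0.418 = 14317 + 2221 = 16538
Net migration: 0–14 − 370 → 8428
End of period: [8428, 2701, 12042, 16538]
Total: 37800 → 39709; change = 1909; percentage change = 5.1%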